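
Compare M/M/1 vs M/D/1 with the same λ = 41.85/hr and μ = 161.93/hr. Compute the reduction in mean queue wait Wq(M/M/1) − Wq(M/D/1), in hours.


ρ = 41.85/161.93 = 0.2584
Wq(M/M/1) = ρ/(μ−λ) = 0.2584/120.08 = 0.002152 hr
Wq(M/D/1) = ρ/(2(μ−λ)) = 0.001076 hr
Savings = 0.002152 − 0.001076 = 0.001076 hr

Final: 0.001076 hr


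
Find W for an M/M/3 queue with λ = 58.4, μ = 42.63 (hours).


a = 1.3699; ρ = 0.4566; P₀ = 0.244088
Lq = P₀·a^c·ρ/(c!(1−ρ)²) = 0.16177
Wq = Lq/λ = 0.16177/58.4 = 0.002770 hr
W = Wq + 1/μ = 0.002770 + 0.02346 = 0.02623 hr

Final: 0.02623 hr


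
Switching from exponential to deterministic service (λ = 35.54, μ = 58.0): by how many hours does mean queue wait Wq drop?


ρ = 35.54/58.0 = 0.6128
Wq(M/M/1) = ρ/(μ−λ) = 0.6128/22.46 = 0.02728 hr
Wq(M/D/1) = ρ/(2(μ−λ)) = 0.01364 hr
Savings = 0.02728 − 0.01364 = 0.01364 hr

Final: 0.01364 hr


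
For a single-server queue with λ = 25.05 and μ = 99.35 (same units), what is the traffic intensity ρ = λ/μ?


ρ = λ/μ = 25.05/99.35 = 0.2521

Final: 0.2521


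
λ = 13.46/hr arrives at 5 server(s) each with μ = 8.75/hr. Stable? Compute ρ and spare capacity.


Total capacity cμ = 5·8.75 = 43.75/hr
ρ = λ/(cμ) = 13.46/43.75 = 0.3077
Stable ⇔ ρ < 1: YES
Spare capacity = cμ − λ = 43.75 − 13.46 = 30.29/hr

Final: ρ = 0.3077; stable; margin = 30.29/hr


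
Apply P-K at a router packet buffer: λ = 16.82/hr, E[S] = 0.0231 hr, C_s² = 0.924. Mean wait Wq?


ρ = λ·E[S] = 16.82·0.0231 = 0.3885
E[S²] = E[S]²(1+C_s²) = 0.0231²·(1+0.924) = 0.001027
Wq = λ·E[S²]/(2(1−ρ)) = 16.82·0.001027/(2·0.6115) = 0.01412 hr

Final: 0.01412 hr


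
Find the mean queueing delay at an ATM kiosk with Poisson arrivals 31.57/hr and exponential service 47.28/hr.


ρ = 31.57/47.28 = 0.6677
Wq = ρ/(μ−λ) = 0.6677/(47.28 − 31.57) = 0.6677/15.71 = 0.04250 hr

Final: 0.04250 hr


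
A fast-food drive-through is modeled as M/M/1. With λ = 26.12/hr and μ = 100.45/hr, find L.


ρ = λ/μ = 26.12/100.45 = 0.2600
L = ρ/(1−ρ) = 0.2600/(1 − 0.2600) = 0.2600/0.7400 = 0.3514

Final: 0.3514


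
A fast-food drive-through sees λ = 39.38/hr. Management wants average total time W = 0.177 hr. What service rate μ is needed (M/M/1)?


W = 1/(μ−λ) ⇒ μ − λ = 1/W = 1/0.177 = 5.6497
μ = λ + 1/W = 39.38 + 5.6497 = 45.0297 per hr

Final: 45.0297 /hr


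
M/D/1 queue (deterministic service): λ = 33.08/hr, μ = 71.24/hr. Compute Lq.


ρ = 33.08/71.24 = 0.4643
M/D/1: Lq = ρ²/(2(1−ρ)) = 0.2156/(2·0.5357) = 0.20127

Final: 0.20127


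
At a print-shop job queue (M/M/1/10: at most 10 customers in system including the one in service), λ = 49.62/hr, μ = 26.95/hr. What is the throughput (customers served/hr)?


ρ = 1.8412; P_K = (1−ρ)ρ^10/(1−ρ^11) = 0.457427
λ_eff = λ(1 − P_K) = 49.62·(1 − 0.457427) = 49.62·0.542573 = 26.9225 /hr

Final: 26.9225 /hr


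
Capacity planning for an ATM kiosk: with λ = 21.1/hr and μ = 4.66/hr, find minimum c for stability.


Stability requires cμ > λ ⇔ c > λ/μ.
λ/μ = 21.1/4.66 = 4.5279
Minimum integer c = ⌊4.5279⌋ + 1 = 5
Check: 5·4.66 = 23.30 > 21.1, while 4·4.66 = 18.64 ≤ 21.1

Final: 5 servers


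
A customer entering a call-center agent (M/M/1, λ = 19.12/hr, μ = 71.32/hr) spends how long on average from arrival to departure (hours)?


W = 1/(μ−λ) = 1/(71.32 − 19.12) = 1/52.20 = 0.01916 hr

Final: 0.01916 hr


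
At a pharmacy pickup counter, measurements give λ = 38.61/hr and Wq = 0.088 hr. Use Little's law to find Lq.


Lq = λWq = 38.61·0.088 = 3.3977

Final: 3.3977


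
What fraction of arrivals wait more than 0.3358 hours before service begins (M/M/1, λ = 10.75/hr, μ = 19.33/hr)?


ρ = 10.75/19.33 = 0.5561
P(Wq > t) = ρ·e^{−(μ−λ)t} = 0.5561·e^{−2.8812}
= 0.5561·0.056069 = 0.031182

Final: 0.031182


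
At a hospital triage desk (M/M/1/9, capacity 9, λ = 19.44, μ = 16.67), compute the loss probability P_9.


ρ = λ/μ = 19.44/16.67 = 1.1662
P_K = (1−ρ)ρ^K/(1−ρ^(K+1)) = (-0.1662·3.988834)/(1 − 4.651645)
= -0.662812/-3.651645 = 0.181510

Final: 0.181510


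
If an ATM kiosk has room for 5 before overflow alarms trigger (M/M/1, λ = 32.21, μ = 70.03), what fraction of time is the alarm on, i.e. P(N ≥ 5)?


ρ = 32.21/70.03 = 0.4599
P(N ≥ n) = ρ^n = 0.4599^5 = 0.020584

Final: 0.020584


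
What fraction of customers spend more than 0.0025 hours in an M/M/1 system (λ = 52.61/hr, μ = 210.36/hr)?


W ~ Exponential(μ−λ) for M/M/1.
μ − λ = 210.36 − 52.61 = 157.7500
P(W > t) = e^{−(μ−λ)t} = e^{−0.3944} = 0.674101

Final: 0.674101


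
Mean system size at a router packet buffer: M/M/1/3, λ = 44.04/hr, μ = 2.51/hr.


ρ = 44.04/2.51 = 17.5458
L = ρ[1 − (K+1)ρ^K + Kρ^(K+1)] / [(1−ρ)(1−ρ^(K+1))]
Numerator: 17.5458·(1 − 4·5401.579426 + 3·94775.122682) = 4609637.855405
Denominator: (-16.5458)·(-94774.122682) = 1568115.264940
L = 4609637.855405/1568115.264940 = 2.9396

Final: 2.9396


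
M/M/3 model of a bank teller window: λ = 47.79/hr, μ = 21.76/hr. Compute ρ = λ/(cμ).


ρ = λ/(cμ) = 47.79/(3·21.76) = 47.79/65.28 = 0.7321

Final: 0.7321


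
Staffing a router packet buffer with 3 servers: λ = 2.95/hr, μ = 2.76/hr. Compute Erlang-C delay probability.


a = λ/μ = 1.0688; ρ = a/3 = 0.3563
P₀ = 0.338272 (from M/M/c formula)
C(c,a) = [a^c/(c!(1−ρ))]·P₀ = [1.22107/(6·0.6437)]·0.338272
= 0.31615·0.338272 = 0.106944

Final: 0.106944


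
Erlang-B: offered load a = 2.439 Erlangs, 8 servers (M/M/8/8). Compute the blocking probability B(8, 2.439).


B(c,a) = (a^c/c!) / Σ_{k=0}^{c} a^k/k!
a^8/8! = 0.031058
Σ terms (k=0..8): 1.00000 + 2.43900 + 2.97436 + 2.41816 + 1.47447 + 0.71925 + 0.29237 + 0.10187 + 0.03106 = 11.450535
B = 0.031058/11.450535 = 0.002712

Final: 0.002712


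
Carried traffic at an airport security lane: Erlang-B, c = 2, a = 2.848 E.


B(2,2.848) = 0.513130 (Erlang-B)
Carried load = a(1 − B) = 2.848·(1 − 0.513130) = 2.848·0.486870 = 1.3866 E

Final: 1.3866 Erlangs


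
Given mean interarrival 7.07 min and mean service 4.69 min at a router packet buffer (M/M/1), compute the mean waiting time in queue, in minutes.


λ = 60/7.07 = 8.4866 /hr
μ = 60/4.69 = 12.7932 /hr
ρ = λ/μ = 8.4866/12.7932 = 0.6634
Wq = ρ/(μ−λ) = 0.6634/(12.7932−8.4866) = 0.15403 hr
In minutes: 0.15403·60 = 9.242 min

Final: 9.242 min


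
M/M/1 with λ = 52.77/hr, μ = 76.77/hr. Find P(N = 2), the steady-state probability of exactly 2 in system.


ρ = 52.77/76.77 = 0.6874
P_n = (1−ρ)·ρ^n = (1 − 0.6874)·0.6874^2 = 0.3126·0.472488 = 0.147710

Final: 0.147710


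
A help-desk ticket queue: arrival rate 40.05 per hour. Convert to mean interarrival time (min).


Mean interarrival time = 1/λ = 1/40.05 hour = 0.02497 hour
In minutes: 0.02497 × 60 = 1.4981 min

Final: 1.4981 min


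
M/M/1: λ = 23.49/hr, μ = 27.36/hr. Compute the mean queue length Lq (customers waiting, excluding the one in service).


ρ = 23.49/27.36 = 0.8586
Lq = ρ²/(1−ρ) = 0.7371/0.1414 = 5.2112

Final: 5.2112


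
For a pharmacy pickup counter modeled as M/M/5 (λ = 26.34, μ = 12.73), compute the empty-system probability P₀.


a = λ/μ = 26.34/12.73 = 2.0691; ρ = a/c = 0.4138
Σ_{k=0}^{4} a^k/k! (terms k=0..4) = 1.00000 + 2.06913 + 2.14065 + 1.47642 + 0.76373 = 7.44992
Tail: a^5/(5!(1−ρ)) = 37.92598/(120·0.5862) = 0.53917
P₀ = 1/(7.44992 + 0.53917) = 1/7.98910 = 0.125171

Final: 0.125171


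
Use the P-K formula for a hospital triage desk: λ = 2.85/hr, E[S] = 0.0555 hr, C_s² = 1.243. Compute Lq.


ρ = λ·E[S] = 2.85·0.0555 = 0.1582
Lq = ρ²(1+C_s²)/(2(1−ρ)) = 0.02502·(1+1.243)/(2·0.8418)
= 0.02502·2.2430/1.6837 = 0.03333

Final: 0.03333


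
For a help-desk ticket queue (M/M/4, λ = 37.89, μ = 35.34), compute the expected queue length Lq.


a = λ/μ = 1.0722; ρ = a/4 = 0.2680
P₀ = 0.341583
Lq = P₀·a^c·ρ / (c!·(1−ρ)²) = 0.341583·1.32139·0.2680/(24·0.53577)
= 0.009409

Final: 0.009409


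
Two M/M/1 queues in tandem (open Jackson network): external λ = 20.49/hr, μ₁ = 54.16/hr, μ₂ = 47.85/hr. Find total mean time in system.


Each node sees arrival rate λ = 20.49/hr (tandem ⇒ throughput preserved).
W₁ = 1/(μ₁−λ) = 1/(54.16−20.49) = 0.02970 hr
W₂ = 1/(μ₂−λ) = 1/(47.85−20.49) = 0.03655 hr
W_total = W₁ + W₂ = 0.02970 + 0.03655 = 0.06625 hr

Final: 0.06625 hr


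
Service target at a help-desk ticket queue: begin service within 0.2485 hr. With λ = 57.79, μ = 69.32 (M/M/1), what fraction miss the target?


ρ = 57.79/69.32 = 0.8337
P(Wq > t) = ρ·e^{−(μ−λ)t} = 0.8337·e^{−2.8652}
= 0.8337·0.056971 = 0.047495

Final: 0.047495


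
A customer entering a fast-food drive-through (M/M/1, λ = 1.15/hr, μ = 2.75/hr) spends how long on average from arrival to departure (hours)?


W = 1/(μ−λ) = 1/(2.75 − 1.15) = 1/1.60 = 0.6250 hr

Final: 0.6250 hr


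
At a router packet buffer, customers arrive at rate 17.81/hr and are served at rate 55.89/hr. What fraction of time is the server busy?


ρ = λ/μ = 17.81/55.89 = 0.3187

Final: 0.3187


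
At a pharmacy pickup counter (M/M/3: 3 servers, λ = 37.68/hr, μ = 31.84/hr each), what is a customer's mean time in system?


a = 1.1834; ρ = 0.3945; P₀ = 0.299417
Lq = P₀·a^c·ρ/(c!(1−ρ)²) = 0.08898
Wq = Lq/λ = 0.08898/37.68 = 0.002361 hr
W = Wq + 1/μ = 0.002361 + 0.03141 = 0.03377 hr

Final: 0.03377 hr


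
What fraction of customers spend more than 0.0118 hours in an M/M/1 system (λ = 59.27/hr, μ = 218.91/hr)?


W ~ Exponential(μ−λ) for M/M/1.
μ − λ = 218.91 − 59.27 = 159.6400
P(W > t) = e^{−(μ−λ)t} = e^{−1.8838} = 0.152019

Final: 0.152019


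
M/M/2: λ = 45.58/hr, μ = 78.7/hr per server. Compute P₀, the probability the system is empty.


a = λ/μ = 45.58/78.7 = 0.5792; ρ = a/c = 0.2896
Σ_{k=0}^{1} a^k/k! (terms k=0..1) = 1.00000 + 0.57916 = 1.57916
Tail: a^2/(2!(1−ρ)) = 0.33543/(2·0.7104) = 0.23608
P₀ = 1/(1.57916 + 0.23608) = 1/1.81524 = 0.550892

Final: 0.550892


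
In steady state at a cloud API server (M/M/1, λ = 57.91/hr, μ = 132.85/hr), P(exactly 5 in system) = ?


ρ = 57.91/132.85 = 0.4359
P_n = (1−ρ)·ρ^n = (1 − 0.4359)·0.4359^5 = 0.5641·0.015738 = 0.008878

Final: 0.008878


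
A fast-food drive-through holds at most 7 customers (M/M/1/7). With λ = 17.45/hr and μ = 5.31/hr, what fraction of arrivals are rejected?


ρ = λ/μ = 17.45/5.31 = 3.2863
P_K = (1−ρ)ρ^K/(1−ρ^(K+1)) = (-2.2863·4139.104312)/(1 − 13602.141290)
= -9463.036978/-13601.141290 = 0.695753

Final: 0.695753


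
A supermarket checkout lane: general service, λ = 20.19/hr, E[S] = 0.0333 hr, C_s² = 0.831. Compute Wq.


ρ = λ·E[S] = 20.19·0.0333 = 0.6723
E[S²] = E[S]²(1+C_s²) = 0.0333²·(1+0.831) = 0.002030
Wq = λ·E[S²]/(2(1−ρ)) = 20.19·0.002030/(2·0.3277) = 0.06255 hr

Final: 0.06255 hr


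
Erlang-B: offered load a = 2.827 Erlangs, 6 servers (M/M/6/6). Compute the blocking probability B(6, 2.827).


B(c,a) = (a^c/c!) / Σ_{k=0}^{c} a^k/k!
a^6/6! = 0.708961
Σ terms (k=0..6): 1.00000 + 2.82700 + 3.99596 + 3.76553 + 2.66129 + 1.50469 + 0.70896 = 16.463437
B = 0.708961/16.463437 = 0.043063

Final: 0.043063


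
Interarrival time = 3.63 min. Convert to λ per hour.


λ = 1/(interarrival time) in consistent units.
1 hour = 60 min, so λ = 60/3.63 = 16.5289 per hour

Final: 16.5289 /hr


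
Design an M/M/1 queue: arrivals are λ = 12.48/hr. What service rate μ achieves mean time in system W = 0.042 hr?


W = 1/(μ−λ) ⇒ μ − λ = 1/W = 1/0.042 = 23.8095
μ = λ + 1/W = 12.48 + 23.8095 = 36.2895 per hr

Final: 36.2895 /hr


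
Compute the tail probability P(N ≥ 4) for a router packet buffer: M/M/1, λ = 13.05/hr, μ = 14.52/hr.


ρ = 13.05/14.52 = 0.8988
P(N ≥ n) = ρ^n = 0.8988^4 = 0.652493

Final: 0.652493


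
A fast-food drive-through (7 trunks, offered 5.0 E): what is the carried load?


B(7,5.0) = 0.120519 (Erlang-B)
Carried load = a(1 − B) = 5.0·(1 − 0.120519) = 5.0·0.879481 = 4.3974 E

Final: 4.3974 Erlangs


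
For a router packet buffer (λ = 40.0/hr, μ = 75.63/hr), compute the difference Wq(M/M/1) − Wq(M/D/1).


ρ = 40.0/75.63 = 0.5289
Wq(M/M/1) = ρ/(μ−λ) = 0.5289/35.63 = 0.01484 hr
Wq(M/D/1) = ρ/(2(μ−λ)) = 0.007422 hr
Savings = 0.01484 − 0.007422 = 0.007422 hr

Final: 0.007422 hr


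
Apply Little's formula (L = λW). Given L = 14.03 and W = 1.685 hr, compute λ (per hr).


λ = L/W = 14.03/1.685 = 8.3264 /hr

Final: 8.3264 /hr


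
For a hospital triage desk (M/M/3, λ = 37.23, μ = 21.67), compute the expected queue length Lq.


a = λ/μ = 1.7180; ρ = a/3 = 0.5727
P₀ = 0.162028
Lq = P₀·a^c·ρ / (c!·(1−ρ)²) = 0.162028·5.07110·0.5727/(6·0.18260)
= 0.42949

Final: 0.42949


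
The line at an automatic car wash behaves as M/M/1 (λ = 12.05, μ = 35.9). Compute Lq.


ρ = 12.05/35.9 = 0.3357
Lq = ρ²/(1−ρ) = 0.1127/0.6643 = 0.1696

Final: 0.1696


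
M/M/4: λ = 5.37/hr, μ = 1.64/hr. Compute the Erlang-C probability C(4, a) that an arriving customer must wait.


a = λ/μ = 3.2744; ρ = a/4 = 0.8186
P₀ = 0.023872 (from M/M/c formula)
C(c,a) = [a^c/(c!(1−ρ))]·P₀ = [114.95338/(24·0.1814)]·0.023872
= 26.40386·0.023872 = 0.630311

Final: 0.630311


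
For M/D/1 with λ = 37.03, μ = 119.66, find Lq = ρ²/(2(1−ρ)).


ρ = 37.03/119.66 = 0.3095
M/D/1: Lq = ρ²/(2(1−ρ)) = 0.09577/(2·0.6905) = 0.06934

Final: 0.06934


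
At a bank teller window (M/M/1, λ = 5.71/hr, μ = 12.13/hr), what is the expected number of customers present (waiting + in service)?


ρ = λ/μ = 5.71/12.13 = 0.4707
L = ρ/(1−ρ) = 0.4707/(1 − 0.4707) = 0.4707/0.5293 = 0.8894

Final: 0.8894


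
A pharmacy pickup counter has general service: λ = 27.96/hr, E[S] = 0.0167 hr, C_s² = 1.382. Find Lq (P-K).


ρ = λ·E[S] = 27.96·0.0167 = 0.4669
Lq = ρ²(1+C_s²)/(2(1−ρ)) = 0.2180·(1+1.382)/(2·0.5331)
= 0.2180·2.3820/1.0661 = 0.48712

Final: 0.48712


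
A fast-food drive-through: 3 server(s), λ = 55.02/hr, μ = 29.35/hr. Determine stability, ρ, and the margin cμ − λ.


Total capacity cμ = 3·29.35 = 88.05/hr
ρ = λ/(cμ) = 55.02/88.05 = 0.6249
Stable ⇔ ρ < 1: YES
Spare capacity = cμ − λ = 88.05 − 55.02 = 33.03/hr

Final: ρ = 0.6249; stable; margin = 33.03/hr


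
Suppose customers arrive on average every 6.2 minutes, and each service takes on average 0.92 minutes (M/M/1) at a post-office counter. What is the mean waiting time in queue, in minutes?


λ = 60/6.2 = 9.6774 /hr
μ = 60/0.92 = 65.2174 /hr
ρ = λ/μ = 9.6774/65.2174 = 0.1484
Wq = ρ/(μ−λ) = 0.1484/(65.2174−9.6774) = 0.002672 hr
In minutes: 0.002672·60 = 0.1603 min

Final: 0.1603 min


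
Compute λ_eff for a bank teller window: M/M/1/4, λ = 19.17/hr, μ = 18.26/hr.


ρ = 1.0498; P_K = (1−ρ)ρ^4/(1−ρ^5) = 0.219911
λ_eff = λ(1 − P_K) = 19.17·(1 − 0.219911) = 19.17·0.780089 = 14.9543 /hr

Final: 14.9543 /hr


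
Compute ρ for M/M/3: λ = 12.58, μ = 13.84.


ρ = λ/(cμ) = 12.58/(3·13.84) = 12.58/41.52 = 0.3030

Final: 0.3030


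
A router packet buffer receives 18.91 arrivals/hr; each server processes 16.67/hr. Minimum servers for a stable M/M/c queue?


Stability requires cμ > λ ⇔ c > λ/μ.
λ/μ = 18.91/16.67 = 1.1344
Minimum integer c = ⌊1.1344⌋ + 1 = 2
Check: 2·16.67 = 33.34 > 18.91, while 1·16.67 = 16.67 ≤ 18.91

Final: 2 servers


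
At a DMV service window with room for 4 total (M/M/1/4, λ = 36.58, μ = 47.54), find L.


ρ = 36.58/47.54 = 0.7695
L = ρ[1 − (K+1)ρ^K + Kρ^(K+1)] / [(1−ρ)(1−ρ^(K+1))]
Numerator: 0.7695·(1 − 5·0.350540 + 4·0.269726) = 0.250998
Denominator: (0.2305)·(0.730274) = 0.168359
L = 0.250998/0.168359 = 1.4908

Final: 1.4908


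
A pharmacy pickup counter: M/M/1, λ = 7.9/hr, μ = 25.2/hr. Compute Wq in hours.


ρ = 7.9/25.2 = 0.3135
Wq = ρ/(μ−λ) = 0.3135/(25.2 − 7.9) = 0.3135/17.30 = 0.01812 hr

Final: 0.01812 hr


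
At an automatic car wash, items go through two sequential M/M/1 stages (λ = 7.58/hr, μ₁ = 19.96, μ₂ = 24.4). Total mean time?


Each node sees arrival rate λ = 7.58/hr (tandem ⇒ throughput preserved).
W₁ = 1/(μ₁−λ) = 1/(19.96−7.58) = 0.08078 hr
W₂ = 1/(μ₂−λ) = 1/(24.4−7.58) = 0.05945 hr
W_total = W₁ + W₂ = 0.08078 + 0.05945 = 0.14023 hr

Final: 0.14023 hr


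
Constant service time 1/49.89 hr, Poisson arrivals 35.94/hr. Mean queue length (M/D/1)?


ρ = 35.94/49.89 = 0.7204
M/D/1: Lq = ρ²/(2(1−ρ)) = 0.5190/(2·0.2796) = 0.92798

Final: 0.92798


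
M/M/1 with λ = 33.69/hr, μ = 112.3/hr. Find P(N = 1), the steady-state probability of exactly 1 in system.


ρ = 33.69/112.3 = 0.3000
P_n = (1−ρ)·ρ^n = (1 − 0.3000)·0.3000^1 = 0.7000·0.300000 = 0.210000

Final: 0.210000


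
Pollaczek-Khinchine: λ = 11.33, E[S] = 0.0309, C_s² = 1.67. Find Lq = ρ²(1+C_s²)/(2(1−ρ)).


ρ = λ·E[S] = 11.33·0.0309 = 0.3501
Lq = ρ²(1+C_s²)/(2(1−ρ)) = 0.1226·(1+1.67)/(2·0.6499)
= 0.1226·2.6700/1.2998 = 0.25177

Final: 0.25177


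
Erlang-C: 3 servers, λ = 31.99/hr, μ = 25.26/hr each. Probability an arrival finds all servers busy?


a = λ/μ = 1.2664; ρ = a/3 = 0.4221
P₀ = 0.273659 (from M/M/c formula)
C(c,a) = [a^c/(c!(1−ρ))]·P₀ = [2.03115/(6·0.5779)]·0.273659
= 0.58583·0.273659 = 0.160318

Final: 0.160318


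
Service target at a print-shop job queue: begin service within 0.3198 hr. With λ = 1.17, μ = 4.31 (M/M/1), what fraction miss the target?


ρ = 1.17/4.31 = 0.2715
P(Wq > t) = ρ·e^{−(μ−λ)t} = 0.2715·e^{−1.0042}
= 0.2715·0.366348 = 0.099449

Final: 0.099449


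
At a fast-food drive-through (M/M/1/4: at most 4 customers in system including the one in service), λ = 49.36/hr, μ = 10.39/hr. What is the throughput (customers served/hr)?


ρ = 4.7507; P_K = (1−ρ)ρ^4/(1−ρ^5) = 0.789832
λ_eff = λ(1 − P_K) = 49.36·(1 − 0.789832) = 49.36·0.210168 = 10.3739 /hr

Final: 10.3739 /hr


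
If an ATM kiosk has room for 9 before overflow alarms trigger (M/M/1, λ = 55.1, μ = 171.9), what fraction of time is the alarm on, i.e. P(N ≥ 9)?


ρ = 55.1/171.9 = 0.3205
P(N ≥ n) = ρ^n = 0.3205^9 = 0.00003572

Final: 0.00003572


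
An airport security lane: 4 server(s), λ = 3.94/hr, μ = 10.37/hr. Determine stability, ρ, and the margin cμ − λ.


Total capacity cμ = 4·10.37 = 41.48/hr
ρ = λ/(cμ) = 3.94/41.48 = 0.09499
Stable ⇔ ρ < 1: YES
Spare capacity = cμ − λ = 41.48 − 3.94 = 37.54/hr

Final: ρ = 0.09499; stable; margin = 37.54/hr


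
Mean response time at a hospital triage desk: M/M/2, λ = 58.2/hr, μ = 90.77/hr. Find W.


a = 0.6412; ρ = 0.3206; P₀ = 0.514474
Lq = P₀·a^c·ρ/(c!(1−ρ)²) = 0.07345
Wq = Lq/λ = 0.07345/58.2 = 0.001262 hr
W = Wq + 1/μ = 0.001262 + 0.01102 = 0.01228 hr

Final: 0.01228 hr


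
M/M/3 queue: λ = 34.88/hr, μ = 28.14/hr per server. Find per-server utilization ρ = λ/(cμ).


ρ = λ/(cμ) = 34.88/(3·28.14) = 34.88/84.42 = 0.4132

Final: 0.4132


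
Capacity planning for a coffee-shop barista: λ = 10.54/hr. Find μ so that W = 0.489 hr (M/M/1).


W = 1/(μ−λ) ⇒ μ − λ = 1/W = 1/0.489 = 2.0450
μ = λ + 1/W = 10.54 + 2.0450 = 12.5850 per hr

Final: 12.5850 /hr


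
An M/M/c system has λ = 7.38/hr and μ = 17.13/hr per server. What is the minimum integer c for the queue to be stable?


Stability requires cμ > λ ⇔ c > λ/μ.
λ/μ = 7.38/17.13 = 0.4308
Minimum integer c = ⌊0.4308⌋ + 1 = 1
Check: 1·17.13 = 17.13 > 7.38, while 0·17.13 = 0.00 ≤ 7.38

Final: 1 servers


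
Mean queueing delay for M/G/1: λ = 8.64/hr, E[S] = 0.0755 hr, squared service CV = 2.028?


ρ = λ·E[S] = 8.64·0.0755 = 0.6523
E[S²] = E[S]²(1+C_s²) = 0.0755²·(1+2.028) = 0.017260
Wq = λ·E[S²]/(2(1−ρ)) = 8.64·0.017260/(2·0.3477) = 0.21446 hr

Final: 0.21446 hr


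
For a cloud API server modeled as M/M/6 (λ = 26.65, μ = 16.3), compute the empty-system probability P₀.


a = λ/μ = 26.65/16.3 = 1.6350; ρ = a/c = 0.2725
Σ_{k=0}^{5} a^k/k! (terms k=0..5) = 1.00000 + 1.63497 + 1.33656 + 0.72841 + 0.29773 + 0.09736 = 5.09503
Tail: a^6/(6!(1−ρ)) = 19.10107/(720·0.7275) = 0.03647
P₀ = 1/(5.09503 + 0.03647) = 1/5.13150 = 0.194875

Final: 0.194875


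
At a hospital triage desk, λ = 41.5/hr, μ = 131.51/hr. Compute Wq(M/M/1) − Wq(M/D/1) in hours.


ρ = 41.5/131.51 = 0.3156
Wq(M/M/1) = ρ/(μ−λ) = 0.3156/90.01 = 0.003506 hr
Wq(M/D/1) = ρ/(2(μ−λ)) = 0.001753 hr
Savings = 0.003506 − 0.001753 = 0.001753 hr

Final: 0.001753 hr


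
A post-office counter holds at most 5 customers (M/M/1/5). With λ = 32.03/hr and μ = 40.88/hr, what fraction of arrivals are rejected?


ρ = λ/μ = 32.03/40.88 = 0.7835
P_K = (1−ρ)ρ^K/(1−ρ^(K+1)) = (0.2165·0.295277)/(1 − 0.231354)
= 0.063924/0.768646 = 0.083164

Final: 0.083164


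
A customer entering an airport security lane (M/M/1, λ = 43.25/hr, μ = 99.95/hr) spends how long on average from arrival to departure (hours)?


W = 1/(μ−λ) = 1/(99.95 − 43.25) = 1/56.70 = 0.01764 hr

Final: 0.01764 hr


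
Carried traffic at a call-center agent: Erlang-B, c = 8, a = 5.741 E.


B(8,5.741) = 0.107692 (Erlang-B)
Carried load = a(1 − B) = 5.741·(1 − 0.107692) = 5.741·0.892308 = 5.1227 E

Final: 5.1227 Erlangs


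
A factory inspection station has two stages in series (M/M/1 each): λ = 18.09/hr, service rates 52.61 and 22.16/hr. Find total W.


Each node sees arrival rate λ = 18.09/hr (tandem ⇒ throughput preserved).
W₁ = 1/(μ₁−λ) = 1/(52.61−18.09) = 0.02897 hr
W₂ = 1/(μ₂−λ) = 1/(22.16−18.09) = 0.24570 hr
W_total = W₁ + W₂ = 0.02897 + 0.24570 = 0.27467 hr

Final: 0.27467 hr


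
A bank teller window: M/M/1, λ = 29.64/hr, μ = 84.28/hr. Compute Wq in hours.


ρ = 29.64/84.28 = 0.3517
Wq = ρ/(μ−λ) = 0.3517/(84.28 − 29.64) = 0.3517/54.64 = 0.006436 hr

Final: 0.006436 hr


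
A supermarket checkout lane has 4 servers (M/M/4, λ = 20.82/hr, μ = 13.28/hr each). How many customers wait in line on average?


a = λ/μ = 1.5678; ρ = a/4 = 0.3919
P₀ = 0.206061
Lq = P₀·a^c·ρ / (c!·(1−ρ)²) = 0.206061·6.04130·0.3919/(24·0.36973)
= 0.05499

Final: 0.05499


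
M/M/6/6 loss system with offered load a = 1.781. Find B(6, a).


B(c,a) = (a^c/c!) / Σ_{k=0}^{c} a^k/k!
a^6/6! = 0.044325
Σ terms (k=0..6): 1.00000 + 1.78100 + 1.58598 + 0.94154 + 0.41922 + 0.14933 + 0.04433 = 5.921399
B = 0.044325/5.921399 = 0.007486

Final: 0.007486


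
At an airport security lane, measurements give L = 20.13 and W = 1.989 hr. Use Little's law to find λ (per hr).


λ = L/W = 20.13/1.989 = 10.1207 /hr

Final: 10.1207 /hr


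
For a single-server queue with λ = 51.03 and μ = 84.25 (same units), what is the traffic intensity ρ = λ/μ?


ρ = λ/μ = 51.03/84.25 = 0.6057

Final: 0.6057


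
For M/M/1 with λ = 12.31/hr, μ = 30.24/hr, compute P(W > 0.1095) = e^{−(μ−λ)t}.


W ~ Exponential(μ−λ) for M/M/1.
μ − λ = 30.24 − 12.31 = 17.9300
P(W > t) = e^{−(μ−λ)t} = e^{−1.9633} = 0.140389

Final: 0.140389


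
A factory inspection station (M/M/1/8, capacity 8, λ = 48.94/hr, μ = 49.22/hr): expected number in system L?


ρ = 48.94/49.22 = 0.9943
L = ρ[1 − (K+1)ρ^K + Kρ^(K+1)] / [(1−ρ)(1−ρ^(K+1))]
Numerator: 0.9943·(1 − 9·0.955386 + 8·0.949951) = 0.001128
Denominator: (0.005689)·(0.050049) = 0.0002847
L = 0.001128/0.0002847 = 3.9620

Final: 3.9620


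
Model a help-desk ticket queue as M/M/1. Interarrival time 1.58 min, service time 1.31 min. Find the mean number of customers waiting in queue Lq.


λ = 60/1.58 = 37.9747 /hr
μ = 60/1.31 = 45.8015 /hr
ρ = λ/μ = 37.9747/45.8015 = 0.8291
Lq = ρ²/(1−ρ) = 0.6874/0.1709 = 4.0227

Final: 4.0227


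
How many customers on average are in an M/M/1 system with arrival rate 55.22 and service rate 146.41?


ρ = λ/μ = 55.22/146.41 = 0.3772
L = ρ/(1−ρ) = 0.3772/(1 − 0.3772) = 0.3772/0.6228 = 0.6055

Final: 0.6055


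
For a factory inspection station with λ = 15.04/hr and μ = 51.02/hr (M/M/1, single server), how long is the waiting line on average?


ρ = 15.04/51.02 = 0.2948
Lq = ρ²/(1−ρ) = 0.08690/0.7052 = 0.1232

Final: 0.1232


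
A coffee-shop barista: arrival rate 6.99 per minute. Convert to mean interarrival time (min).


Mean interarrival time = 1/λ = 1/6.99 minute = 0.14306 minute
In minutes: 0.14306 × 1 = 0.1431 min

Final: 0.1431 min


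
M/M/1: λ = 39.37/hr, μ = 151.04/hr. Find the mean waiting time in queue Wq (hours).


ρ = 39.37/151.04 = 0.2607
Wq = ρ/(μ−λ) = 0.2607/(151.04 − 39.37) = 0.2607/111.67 = 0.002334 hr

Final: 0.002334 hr


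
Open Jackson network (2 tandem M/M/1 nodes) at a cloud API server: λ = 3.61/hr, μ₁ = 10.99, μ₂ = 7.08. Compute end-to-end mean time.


Each node sees arrival rate λ = 3.61/hr (tandem ⇒ throughput preserved).
W₁ = 1/(μ₁−λ) = 1/(10.99−3.61) = 0.13550 hr
W₂ = 1/(μ₂−λ) = 1/(7.08−3.61) = 0.28818 hr
W_total = W₁ + W₂ = 0.13550 + 0.28818 = 0.42369 hr

Final: 0.42369 hr


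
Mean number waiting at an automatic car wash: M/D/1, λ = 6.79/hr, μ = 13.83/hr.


ρ = 6.79/13.83 = 0.4910
M/D/1: Lq = ρ²/(2(1−ρ)) = 0.2410/(2·0.5090) = 0.23676

Final: 0.23676


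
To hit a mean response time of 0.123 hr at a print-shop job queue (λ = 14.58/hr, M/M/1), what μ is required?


W = 1/(μ−λ) ⇒ μ − λ = 1/W = 1/0.123 = 8.1301
μ = λ + 1/W = 14.58 + 8.1301 = 22.7101 per hr

Final: 22.7101 /hr


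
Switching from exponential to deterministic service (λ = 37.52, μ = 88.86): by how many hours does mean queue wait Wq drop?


ρ = 37.52/88.86 = 0.4222
Wq(M/M/1) = ρ/(μ−λ) = 0.4222/51.34 = 0.008224 hr
Wq(M/D/1) = ρ/(2(μ−λ)) = 0.004112 hr
Savings = 0.008224 − 0.004112 = 0.004112 hr

Final: 0.004112 hr


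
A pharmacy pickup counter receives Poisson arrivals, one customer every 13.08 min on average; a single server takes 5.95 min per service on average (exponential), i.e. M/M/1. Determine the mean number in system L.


λ = 60/13.08 = 4.5872 /hr
μ = 60/5.95 = 10.0840 /hr
ρ = λ/μ = 4.5872/10.0840 = 0.4549
L = ρ/(1−ρ) = 0.4549/0.5451 = 0.8345

Final: 0.8345


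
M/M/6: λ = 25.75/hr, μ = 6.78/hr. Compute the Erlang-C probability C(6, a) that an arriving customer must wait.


a = λ/μ = 3.7979; ρ = a/6 = 0.6330
P₀ = 0.020942 (from M/M/c formula)
C(c,a) = [a^c/(c!(1−ρ))]·P₀ = [3001.13296/(720·0.3670)]·0.020942
= 11.35727·0.020942 = 0.237839

Final: 0.237839


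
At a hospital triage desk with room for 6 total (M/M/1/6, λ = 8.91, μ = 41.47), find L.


ρ = 8.91/41.47 = 0.2149
L = ρ[1 − (K+1)ρ^K + Kρ^(K+1)] / [(1−ρ)(1−ρ^(K+1))]
Numerator: 0.2149·(1 − 7·0.00009837 + 6·0.00002114) = 0.214733
Denominator: (0.7851)·(0.999979) = 0.785129
L = 0.214733/0.785129 = 0.2735

Final: 0.2735


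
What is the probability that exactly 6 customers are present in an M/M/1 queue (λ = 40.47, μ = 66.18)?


ρ = 40.47/66.18 = 0.6115
P_n = (1−ρ)·ρ^n = (1 − 0.6115)·0.6115^6 = 0.3885·0.052292 = 0.020315

Final: 0.020315


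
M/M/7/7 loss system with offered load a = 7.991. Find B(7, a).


B(c,a) = (a^c/c!) / Σ_{k=0}^{c} a^k/k!
a^7/7! = 412.835826
Σ terms (k=0..7): 1.00000 + 7.99100 + 31.92804 + 85.04566 + 169.89996 + 271.53412 + 361.63819 + 412.83583 = 1341.872795
B = 412.835826/1341.872795 = 0.307656

Final: 0.307656


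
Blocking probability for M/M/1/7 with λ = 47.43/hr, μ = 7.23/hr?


ρ = λ/μ = 47.43/7.23 = 6.5602
P_K = (1−ρ)ρ^K/(1−ρ^(K+1)) = (-5.5602·522882.120188)/(1 − 3430193.493844)
= -2907311.373657/-3430192.493844 = 0.847565

Final: 0.847565


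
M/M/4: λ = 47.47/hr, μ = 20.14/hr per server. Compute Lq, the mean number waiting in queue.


a = λ/μ = 2.3570; ρ = a/4 = 0.5893
P₀ = 0.087353
Lq = P₀·a^c·ρ / (c!·(1−ρ)²) = 0.087353·30.86307·0.5893/(24·0.16872)
= 0.39233

Final: 0.39233


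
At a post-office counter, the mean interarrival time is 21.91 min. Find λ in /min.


λ = 1/(interarrival time) in consistent units.
1 minute = 1 min, so λ = 1/21.91 = 0.04564 per minute

Final: 0.04564 /min


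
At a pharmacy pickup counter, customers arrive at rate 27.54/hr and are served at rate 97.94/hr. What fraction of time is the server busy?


ρ = λ/μ = 27.54/97.94 = 0.2812

Final: 0.2812


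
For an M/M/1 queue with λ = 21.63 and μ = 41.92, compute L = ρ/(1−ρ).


ρ = λ/μ = 21.63/41.92 = 0.5160
L = ρ/(1−ρ) = 0.5160/(1 − 0.5160) = 0.5160/0.4840 = 1.0660

Final: 1.0660


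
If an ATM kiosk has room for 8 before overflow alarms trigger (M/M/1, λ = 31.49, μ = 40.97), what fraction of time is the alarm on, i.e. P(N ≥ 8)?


ρ = 31.49/40.97 = 0.7686
P(N ≥ n) = ρ^n = 0.7686^8 = 0.121802

Final: 0.121802


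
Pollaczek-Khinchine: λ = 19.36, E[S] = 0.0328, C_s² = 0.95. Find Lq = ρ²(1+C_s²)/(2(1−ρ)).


ρ = λ·E[S] = 19.36·0.0328 = 0.6350
Lq = ρ²(1+C_s²)/(2(1−ρ)) = 0.4032·(1+0.95)/(2·0.3650)
= 0.4032·1.9500/0.7300 = 1.07716

Final: 1.07716


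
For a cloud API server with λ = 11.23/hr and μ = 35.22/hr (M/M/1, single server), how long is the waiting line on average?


ρ = 11.23/35.22 = 0.3189
Lq = ρ²/(1−ρ) = 0.1017/0.6811 = 0.1493

Final: 0.1493


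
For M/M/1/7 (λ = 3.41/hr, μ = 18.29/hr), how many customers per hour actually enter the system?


ρ = 0.1864; P_K = (1−ρ)ρ^7/(1−ρ^8) = 0.000006371
λ_eff = λ(1 − P_K) = 3.41·(1 − 0.000006371) = 3.41·0.999994 = 3.4100 /hr

Final: 3.4100 /hr


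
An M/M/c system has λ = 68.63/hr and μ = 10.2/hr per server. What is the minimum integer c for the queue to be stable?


Stability requires cμ > λ ⇔ c > λ/μ.
λ/μ = 68.63/10.2 = 6.7284
Minimum integer c = ⌊6.7284⌋ + 1 = 7
Check: 7·10.2 = 71.40 > 68.63, while 6·10.2 = 61.20 ≤ 68.63

Final: 7 servers


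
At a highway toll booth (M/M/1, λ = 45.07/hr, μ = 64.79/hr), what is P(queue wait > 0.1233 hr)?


ρ = 45.07/64.79 = 0.6956
P(Wq > t) = ρ·e^{−(μ−λ)t} = 0.6956·e^{−2.4315}
= 0.6956·0.087907 = 0.061151

Final: 0.061151


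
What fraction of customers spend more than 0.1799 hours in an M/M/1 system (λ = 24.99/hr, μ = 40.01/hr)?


W ~ Exponential(μ−λ) for M/M/1.
μ − λ = 40.01 − 24.99 = 15.0200
P(W > t) = e^{−(μ−λ)t} = e^{−2.7021} = 0.067065

Final: 0.067065


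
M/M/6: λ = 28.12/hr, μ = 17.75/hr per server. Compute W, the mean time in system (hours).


a = 1.5842; ρ = 0.2640; P₀ = 0.205034
Lq = P₀·a^c·ρ/(c!(1−ρ)²) = 0.002195
Wq = Lq/λ = 0.002195/28.12 = 0.00007804 hr
W = Wq + 1/μ = 0.00007804 + 0.05634 = 0.05642 hr

Final: 0.05642 hr


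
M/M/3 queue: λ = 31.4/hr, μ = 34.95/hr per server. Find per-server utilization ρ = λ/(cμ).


ρ = λ/(cμ) = 31.4/(3·34.95) = 31.4/104.85 = 0.2995

Final: 0.2995


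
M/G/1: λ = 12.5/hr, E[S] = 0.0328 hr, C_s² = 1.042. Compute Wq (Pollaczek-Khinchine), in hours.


ρ = λ·E[S] = 12.5·0.0328 = 0.4100
E[S²] = E[S]²(1+C_s²) = 0.0328²·(1+1.042) = 0.002197
Wq = λ·E[S²]/(2(1−ρ)) = 12.5·0.002197/(2·0.5900) = 0.02327 hr

Final: 0.02327 hr


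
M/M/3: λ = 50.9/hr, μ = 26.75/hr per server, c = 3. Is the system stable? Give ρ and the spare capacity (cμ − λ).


Total capacity cμ = 3·26.75 = 80.25/hr
ρ = λ/(cμ) = 50.9/80.25 = 0.6343
Stable ⇔ ρ < 1: YES
Spare capacity = cμ − λ = 80.25 − 50.9 = 29.35/hr

Final: ρ = 0.6343; stable; margin = 29.35/hr


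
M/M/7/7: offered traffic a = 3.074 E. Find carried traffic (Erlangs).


B(7,3.074) = 0.024122 (Erlang-B)
Carried load = a(1 − B) = 3.074·(1 − 0.024122) = 3.074·0.975878 = 2.9998 E

Final: 2.9998 Erlangs


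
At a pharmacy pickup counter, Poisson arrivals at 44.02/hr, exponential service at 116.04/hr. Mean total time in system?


W = 1/(μ−λ) = 1/(116.04 − 44.02) = 1/72.02 = 0.01389 hr

Final: 0.01389 hr


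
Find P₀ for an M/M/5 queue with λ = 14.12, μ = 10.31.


a = λ/μ = 14.12/10.31 = 1.3695; ρ = a/c = 0.2739
Σ_{k=0}^{4} a^k/k! (terms k=0..4) = 1.00000 + 1.36954 + 0.93783 + 0.42813 + 0.14659 = 3.88209
Tail: a^5/(5!(1−ρ)) = 4.81815/(120·0.7261) = 0.05530
P₀ = 1/(3.88209 + 0.05530) = 1/3.93738 = 0.253976

Final: 0.253976


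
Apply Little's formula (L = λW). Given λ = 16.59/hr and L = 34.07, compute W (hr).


W = L/λ = 34.07/16.59 = 2.0536 hr

Final: 2.0536 hr


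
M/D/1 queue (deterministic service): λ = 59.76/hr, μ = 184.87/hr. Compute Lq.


ρ = 59.76/184.87 = 0.3233
M/D/1: Lq = ρ²/(2(1−ρ)) = 0.1045/(2·0.6767) = 0.07720

Final: 0.07720


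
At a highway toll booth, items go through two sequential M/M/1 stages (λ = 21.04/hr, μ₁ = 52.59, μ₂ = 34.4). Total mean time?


Each node sees arrival rate λ = 21.04/hr (tandem ⇒ throughput preserved).
W₁ = 1/(μ₁−λ) = 1/(52.59−21.04) = 0.03170 hr
W₂ = 1/(μ₂−λ) = 1/(34.4−21.04) = 0.07485 hr
W_total = W₁ + W₂ = 0.03170 + 0.07485 = 0.10655 hr

Final: 0.10655 hr


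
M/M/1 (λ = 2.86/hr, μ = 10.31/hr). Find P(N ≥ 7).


ρ = 2.86/10.31 = 0.2774
P(N ≥ n) = ρ^n = 0.2774^7 = 0.0001264

Final: 0.0001264


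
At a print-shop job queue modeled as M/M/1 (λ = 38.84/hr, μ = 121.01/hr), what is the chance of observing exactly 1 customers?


ρ = 38.84/121.01 = 0.3210
P_n = (1−ρ)·ρ^n = (1 − 0.3210)·0.3210^1 = 0.6790·0.320965 = 0.217947

Final: 0.217947


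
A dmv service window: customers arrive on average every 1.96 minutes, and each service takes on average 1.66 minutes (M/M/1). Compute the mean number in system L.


λ = 60/1.96 = 30.6122 /hr
μ = 60/1.66 = 36.1446 /hr
ρ = λ/μ = 30.6122/36.1446 = 0.8469
L = ρ/(1−ρ) = 0.8469/0.1531 = 5.5333

Final: 5.5333


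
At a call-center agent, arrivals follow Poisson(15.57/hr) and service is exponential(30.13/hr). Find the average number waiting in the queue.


ρ = 15.57/30.13 = 0.5168
Lq = ρ²/(1−ρ) = 0.2670/0.4832 = 0.5526

Final: 0.5526


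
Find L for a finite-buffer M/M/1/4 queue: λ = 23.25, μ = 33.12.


ρ = 23.25/33.12 = 0.7020
L = ρ[1 − (K+1)ρ^K + Kρ^(K+1)] / [(1−ρ)(1−ρ^(K+1))]
Numerator: 0.7020·(1 − 5·0.242846 + 4·0.170476) = 0.328305
Denominator: (0.2980)·(0.829524) = 0.247204
L = 0.328305/0.247204 = 1.3281

Final: 1.3281


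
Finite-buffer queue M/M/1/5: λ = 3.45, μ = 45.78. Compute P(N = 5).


ρ = λ/μ = 3.45/45.78 = 0.07536
P_K = (1−ρ)ρ^K/(1−ρ^(K+1)) = (0.9246·0.000002431)/(1 − 0.0000001832)
= 0.000002247/1.000000 = 0.000002247

Final: 0.000002247


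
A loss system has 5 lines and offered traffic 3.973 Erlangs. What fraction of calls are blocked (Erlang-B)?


B(c,a) = (a^c/c!) / Σ_{k=0}^{c} a^k/k!
a^5/5! = 8.249195
Σ terms (k=0..5): 1.00000 + 3.97300 + 7.89236 + 10.45212 + 10.38157 + 8.24920 = 41.948251
B = 8.249195/41.948251 = 0.196652

Final: 0.196652


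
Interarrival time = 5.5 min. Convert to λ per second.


λ = 1/(interarrival time) in consistent units.
1 second = 0.0166667 min, so λ = 0.0166667/5.5 = 0.003030 per second

Final: 0.003030 /sec


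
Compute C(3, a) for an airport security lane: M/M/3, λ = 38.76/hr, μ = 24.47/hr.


a = λ/μ = 1.5840; ρ = a/3 = 0.5280
P₀ = 0.190775 (from M/M/c formula)
C(c,a) = [a^c/(c!(1−ρ))]·P₀ = [3.97420/(6·0.4720)]·0.190775
= 1.40330·0.190775 = 0.267714

Final: 0.267714


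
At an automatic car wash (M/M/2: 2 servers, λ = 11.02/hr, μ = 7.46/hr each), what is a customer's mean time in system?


a = 1.4772; ρ = 0.7386; P₀ = 0.150347
Lq = P₀·a^c·ρ/(c!(1−ρ)²) = 1.77326
Wq = Lq/λ = 1.77326/11.02 = 0.16091 hr
W = Wq + 1/μ = 0.16091 + 0.13405 = 0.29496 hr

Final: 0.29496 hr


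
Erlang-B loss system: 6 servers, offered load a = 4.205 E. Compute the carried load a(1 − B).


B(6,4.205) = 0.132157 (Erlang-B)
Carried load = a(1 − B) = 4.205·(1 − 0.132157) = 4.205·0.867843 = 3.6493 E

Final: 3.6493 Erlangs


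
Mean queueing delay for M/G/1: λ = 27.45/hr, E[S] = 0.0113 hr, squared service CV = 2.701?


ρ = λ·E[S] = 27.45·0.0113 = 0.3102
E[S²] = E[S]²(1+C_s²) = 0.0113²·(1+2.701) = 0.0004726
Wq = λ·E[S²]/(2(1−ρ)) = 27.45·0.0004726/(2·0.6898) = 0.009403 hr

Final: 0.009403 hr


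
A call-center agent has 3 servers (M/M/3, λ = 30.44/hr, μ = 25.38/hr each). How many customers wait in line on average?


a = λ/μ = 1.1994; ρ = a/3 = 0.3998
P₀ = 0.294318
Lq = P₀·a^c·ρ / (c!·(1−ρ)²) = 0.294318·1.72528·0.3998/(6·0.36025)
= 0.09392

Final: 0.09392


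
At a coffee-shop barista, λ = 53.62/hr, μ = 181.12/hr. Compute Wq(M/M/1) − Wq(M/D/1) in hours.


ρ = 53.62/181.12 = 0.2960
Wq(M/M/1) = ρ/(μ−λ) = 0.2960/127.50 = 0.002322 hr
Wq(M/D/1) = ρ/(2(μ−λ)) = 0.001161 hr
Savings = 0.002322 − 0.001161 = 0.001161 hr

Final: 0.001161 hr


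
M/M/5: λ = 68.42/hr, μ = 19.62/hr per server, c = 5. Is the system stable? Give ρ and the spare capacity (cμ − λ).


Total capacity cμ = 5·19.62 = 98.10/hr
ρ = λ/(cμ) = 68.42/98.10 = 0.6975
Stable ⇔ ρ < 1: YES
Spare capacity = cμ − λ = 98.10 − 68.42 = 29.68/hr

Final: ρ = 0.6975; stable; margin = 29.68/hr


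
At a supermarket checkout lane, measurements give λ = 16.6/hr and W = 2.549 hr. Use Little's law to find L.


L = λW = 16.6·2.549 = 42.3134

Final: 42.3134


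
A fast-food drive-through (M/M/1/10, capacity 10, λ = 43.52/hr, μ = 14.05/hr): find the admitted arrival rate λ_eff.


ρ = 3.0975; P_K = (1−ρ)ρ^10/(1−ρ^11) = 0.677163
λ_eff = λ(1 − P_K) = 43.52·(1 − 0.677163) = 43.52·0.322837 = 14.0499 /hr

Final: 14.0499 /hr


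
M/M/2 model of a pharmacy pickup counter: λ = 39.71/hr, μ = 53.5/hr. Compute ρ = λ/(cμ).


ρ = λ/(cμ) = 39.71/(2·53.5) = 39.71/107.00 = 0.3711

Final: 0.3711


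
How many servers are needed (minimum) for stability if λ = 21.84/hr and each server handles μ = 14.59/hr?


Stability requires cμ > λ ⇔ c > λ/μ.
λ/μ = 21.84/14.59 = 1.4969
Minimum integer c = ⌊1.4969⌋ + 1 = 2
Check: 2·14.59 = 29.18 > 21.84, while 1·14.59 = 14.59 ≤ 21.84

Final: 2 servers


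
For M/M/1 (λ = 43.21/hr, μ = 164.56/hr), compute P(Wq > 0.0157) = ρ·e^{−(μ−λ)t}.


ρ = 43.21/164.56 = 0.2626
P(Wq > t) = ρ·e^{−(μ−λ)t} = 0.2626·e^{−1.9052}
= 0.2626·0.148794 = 0.039070

Final: 0.039070


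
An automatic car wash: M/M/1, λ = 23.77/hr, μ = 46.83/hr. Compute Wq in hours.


ρ = 23.77/46.83 = 0.5076
Wq = ρ/(μ−λ) = 0.5076/(46.83 − 23.77) = 0.5076/23.06 = 0.02201 hr

Final: 0.02201 hr


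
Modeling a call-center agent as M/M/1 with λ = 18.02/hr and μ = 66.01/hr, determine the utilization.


ρ = λ/μ = 18.02/66.01 = 0.2730

Final: 0.2730


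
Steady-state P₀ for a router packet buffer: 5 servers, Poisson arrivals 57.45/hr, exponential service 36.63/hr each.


a = λ/μ = 57.45/36.63 = 1.5684; ρ = a/c = 0.3137
Σ_{k=0}^{4} a^k/k! (terms k=0..4) = 1.00000 + 1.56839 + 1.22992 + 0.64300 + 0.25212 = 4.69342
Tail: a^5/(5!(1−ρ)) = 9.48999/(120·0.6863) = 0.11523
P₀ = 1/(4.69342 + 0.11523) = 1/4.80864 = 0.207959

Final: 0.207959


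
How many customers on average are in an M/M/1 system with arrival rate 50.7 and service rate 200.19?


ρ = λ/μ = 50.7/200.19 = 0.2533
L = ρ/(1−ρ) = 0.2533/(1 − 0.2533) = 0.2533/0.7467 = 0.3392

Final: 0.3392
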